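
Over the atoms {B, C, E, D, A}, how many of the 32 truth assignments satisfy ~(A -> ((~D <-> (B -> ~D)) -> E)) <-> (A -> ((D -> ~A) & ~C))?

Initial set: {(~(A -> ((~D <-> (B -> ~D)) -> E)) <-> (A -> ((D -> ~A) & ~C)))}.
(~(A -> ((~D <-> (B -> ~D)) -> E)) <-> (A -> ((D -> ~A) & ~C))): β-rule — branch into ~(A -> ((~D <-> (B -> ~D)) -> E)), (A -> ((D -> ~A) & ~C))  //  ~~(A -> ((~D <-> (B -> ~D)) -> E)), ~(A -> ((D -> ~A) & ~C)).
  branch 1 (add ~(A -> ((~D <-> (B -> ~D)) -> E)), (A -> ((D -> ~A) & ~C))):
    ~(A -> ((~D <-> (B -> ~D)) -> E)): α-rule — add A, ~((~D <-> (B -> ~D)) -> E).
    ~((~D <-> (B -> ~D)) -> E): α-rule — add (~D <-> (B -> ~D)), ~E.
    (A -> ((D -> ~A) & ~C)): β-rule — branch into ~A  //  ((D -> ~A) & ~C).
      branch 1.1 (add ~A):
        × closes — contains both A and ~A.
      branch 1.2 (add ((D -> ~A) & ~C)):
        ((D -> ~A) & ~C): α-rule — add (D -> ~A), ~C.
        (~D <-> (B -> ~D)): β-rule — branch into ~D, (B -> ~D)  //  ~~D, ~(B -> ~D).
          branch 1.2.1 (add ~D, (B -> ~D)):
            (D -> ~A): β-rule — branch into ~D  //  ~A.
              branch 1.2.1.1 (add ~D):
                (B -> ~D): β-rule — branch into ~B  //  ~D.
                  branch 1.2.1.1.1 (add ~B):
                    ○ open, literals {A=T, B=F, C=F, D=F, E=F}.
                  branch 1.2.1.1.2 (add ~D):
                    ○ open, literals {A=T, C=F, D=F, E=F}.
              branch 1.2.1.2 (add ~A):
                × closes — contains both A and ~A.
          branch 1.2.2 (add ~~D, ~(B -> ~D)):
            ~(B -> ~D): α-rule — add B, ~~D.
            (D -> ~A): β-rule — branch into ~D  //  ~A.
              branch 1.2.2.1 (add ~D):
                × closes — contains both D and ~D.
              branch 1.2.2.2 (add ~A):
                × closes — contains both A and ~A.
  branch 2 (add ~~(A -> ((~D <-> (B -> ~D)) -> E)), ~(A -> ((D -> ~A) & ~C))):
    ~(A -> ((D -> ~A) & ~C)): α-rule — add A, ~((D -> ~A) & ~C).
    ~~(A -> ((~D <-> (B -> ~D)) -> E)): β-rule — branch into ~A  //  ((~D <-> (B -> ~D)) -> E).
      branch 2.1 (add ~A):
        × closes — contains both A and ~A.
      branch 2.2 (add ((~D <-> (B -> ~D)) -> E)):
        ~((D -> ~A) & ~C): β-rule — branch into ~(D -> ~A)  //  ~~C.
          branch 2.2.1 (add ~(D -> ~A)):
            ~(D -> ~A): α-rule — add D, ~~A.
            ((~D <-> (B -> ~D)) -> E): β-rule — branch into ~(~D <-> (B -> ~D))  //  E.
              branch 2.2.1.1 (add ~(~D <-> (B -> ~D))):
                ~(~D <-> (B -> ~D)): β-rule — branch into ~D, ~(B -> ~D)  //  ~~D, (B -> ~D).
                  branch 2.2.1.1.1 (add ~D, ~(B -> ~D)):
                    × closes — contains both D and ~D.
                  branch 2.2.1.1.2 (add ~~D, (B -> ~D)):
                    (B -> ~D): β-rule — branch into ~B  //  ~D.
                      branch 2.2.1.1.2.1 (add ~B):
                        ○ open, literals {A=T, B=F, D=T}.
                      branch 2.2.1.1.2.2 (add ~D):
                        × closes — contains both D and ~D.
              branch 2.2.1.2 (add E):
                ○ open, literals {A=T, D=T, E=T}.
          branch 2.2.2 (add ~~C):
            ((~D <-> (B -> ~D)) -> E): β-rule — branch into ~(~D <-> (B -> ~D))  //  E.
              branch 2.2.2.1 (add ~(~D <-> (B -> ~D))):
                ~(~D <-> (B -> ~D)): β-rule — branch into ~D, ~(B -> ~D)  //  ~~D, (B -> ~D).
                  branch 2.2.2.1.1 (add ~D, ~(B -> ~D)):
                    ~(B -> ~D): α-rule — add B, ~~D.
                    × closes — contains both D and ~D.
                  branch 2.2.2.1.2 (add ~~D, (B -> ~D)):
                    (B -> ~D): β-rule — branch into ~B  //  ~D.
                      branch 2.2.2.1.2.1 (add ~B):
                        ○ open, literals {A=T, B=F, C=T, D=T}.
                      branch 2.2.2.1.2.2 (add ~D):
                        × closes — contains both D and ~D.
              branch 2.2.2.2 (add E):
                ○ open, literals {A=T, C=T, E=T}.
9 branches closed, 6 open.
Each open branch fixes some atoms; the unmentioned ones are free. Counting distinct full assignments: branch {A=T, B=F, C=F, D=F, E=F} (none free) contributes 1 new; branch {A=T, C=F, D=F, E=F} (B) contributes 1 new; branch {A=T, B=F, D=T} (C, E) contributes 4 new; branch {A=T, D=T, E=T} (B, C) contributes 2 new; branch {A=T, B=F, C=T, D=T} (E) contributes 0 new; branch {A=T, C=T, E=T} (B, D) contributes 2 new. Total: 10.

10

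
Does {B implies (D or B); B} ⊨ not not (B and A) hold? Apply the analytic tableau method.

No

Initial set: {(B implies (D or B)); B; not not not (B and A)}.
not not not (B and A): drop double negation, giving not (B and A).
(B implies (D or B)): β-rule — branch into not B  //  (D or B).
  branch 1 (add not B):
    × closes — contains both B and not B.
  branch 2 (add (D or B)):
    not (B and A): β-rule — branch into not B  //  not A.
      branch 2.1 (add not B):
        × closes — contains both B and not B.
      branch 2.2 (add not A):
        (D or B): β-rule — branch into D  //  B.
          branch 2.2.1 (add D):
            ○ open, literals {A=F, B=T, D=T}.
          branch 2.2.2 (add B):
            ○ open, literals {A=F, B=T}.
2 branches closed, 2 open.
An open branch gives a countermodel: A=F, B=T, D=T (unmentioned atoms arbitrary); the premises hold there but the conclusion fails.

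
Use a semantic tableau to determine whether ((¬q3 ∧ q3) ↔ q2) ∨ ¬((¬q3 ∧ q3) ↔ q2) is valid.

Assume the negation and expand:
Initial set: {F (((¬q3 ∧ q3) ↔ q2) ∨ ¬((¬q3 ∧ q3) ↔ q2))}.
F (((¬q3 ∧ q3) ↔ q2) ∨ ¬((¬q3 ∧ q3) ↔ q2)): α-rule — add F ((¬q3 ∧ q3) ↔ q2), F ¬((¬q3 ∧ q3) ↔ q2).
F ((¬q3 ∧ q3) ↔ q2): β-rule — branch into T (¬q3 ∧ q3), F q2  //  F (¬q3 ∧ q3), T q2.
  branch 1 (add T (¬q3 ∧ q3), F q2):
    T (¬q3 ∧ q3): α-rule — add T ¬q3, T q3.
    × closes — contains both q3 and ¬q3.
  branch 2 (add F (¬q3 ∧ q3), T q2):
    F ¬((¬q3 ∧ q3) ↔ q2): β-rule — branch into T (¬q3 ∧ q3), T q2  //  F (¬q3 ∧ q3), F q2.
      branch 2.1 (add T (¬q3 ∧ q3), T q2):
        T (¬q3 ∧ q3): α-rule — add T ¬q3, T q3.
        × closes — contains both q3 and ¬q3.
      branch 2.2 (add F (¬q3 ∧ q3), F q2):
        × closes — contains both q2 and ¬q2.
All 3 branches close.
Every branch closed, so the negation is unsatisfiable and the formula is valid.

Valid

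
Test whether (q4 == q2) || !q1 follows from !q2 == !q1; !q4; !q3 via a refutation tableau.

Initial set: {(!q2 == !q1); !q4; !q3; !((q4 == q2) || !q1)}.
!((q4 == q2) || !q1): α-rule — add !(q4 == q2), !!q1.
(!q2 == !q1): β-rule — branch into !q2, !q1  //  !!q2, !!q1.
  branch 1 (add !q2, !q1):
    × closes — contains both q1 and !q1.
  branch 2 (add !!q2, !!q1):
    !(q4 == q2): β-rule — branch into q4, !q2  //  !q4, q2.
      branch 2.1 (add q4, !q2):
        × closes — contains both q4 and !q4.
      branch 2.2 (add !q4, q2):
        ○ open, literals {q1=T, q2=T, q3=F, q4=F}.
2 branches closed, 1 open.
An open branch gives a countermodel: q1=T, q2=T, q3=F, q4=F (unmentioned atoms arbitrary); the premises hold there but the conclusion fails.

No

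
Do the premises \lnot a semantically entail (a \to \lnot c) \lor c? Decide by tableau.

Yes

Initial set: {\lnot a; \lnot ((a \to \lnot c) \lor c)}.
\lnot ((a \to \lnot c) \lor c): α-rule — add \lnot (a \to \lnot c), \lnot c.
\lnot (a \to \lnot c): α-rule — add a, \lnot \lnot c.
× closes — contains both a and \lnot a.
All 1 branch closes.
Every branch closed, so the premises entail the conclusion.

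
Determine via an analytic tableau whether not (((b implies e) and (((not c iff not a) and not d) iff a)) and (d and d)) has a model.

Initial set: {not (((b implies e) and (((not c iff not a) and not d) iff a)) and (d and d))}.
not (((b implies e) and (((not c iff not a) and not d) iff a)) and (d and d)): β-rule — branch into not ((b implies e) and (((not c iff not a) and not d) iff a))  //  not (d and d).
  branch 1 (add not ((b implies e) and (((not c iff not a) and not d) iff a))):
    not ((b implies e) and (((not c iff not a) and not d) iff a)): β-rule — branch into not (b implies e)  //  not (((not c iff not a) and not d) iff a).
      branch 1.1 (add not (b implies e)):
        not (b implies e): α-rule — add b, not e.
        ○ open, literals {b=T, e=F}.
      branch 1.2 (add not (((not c iff not a) and not d) iff a)):
        not (((not c iff not a) and not d) iff a): β-rule — branch into ((not c iff not a) and not d), not a  //  not ((not c iff not a) and not d), a.
          branch 1.2.1 (add ((not c iff not a) and not d), not a):
            ((not c iff not a) and not d): α-rule — add (not c iff not a), not d.
            (not c iff not a): β-rule — branch into not c, not a  //  not not c, not not a.
              branch 1.2.1.1 (add not c, not a):
                ○ open, literals {a=F, c=F, d=F}.
              branch 1.2.1.2 (add not not c, not not a):
                × closes — contains both a and not a.
          branch 1.2.2 (add not ((not c iff not a) and not d), a):
            not ((not c iff not a) and not d): β-rule — branch into not (not c iff not a)  //  not not d.
              branch 1.2.2.1 (add not (not c iff not a)):
                not (not c iff not a): β-rule — branch into not c, not not a  //  not not c, not a.
                  branch 1.2.2.1.1 (add not c, not not a):
                    ○ open, literals {a=T, c=F}.
                  branch 1.2.2.1.2 (add not not c, not a):
                    × closes — contains both a and not a.
              branch 1.2.2.2 (add not not d):
                ○ open, literals {a=T, d=T}.
  branch 2 (add not (d and d)):
    not (d and d): β-rule — branch into not d  //  not d.
      branch 2.1 (add not d):
        ○ open, literals {d=F}.
      branch 2.2 (add not d):
        ○ open, literals {d=F}.
2 branches closed, 6 open.
An open branch gives a satisfying assignment: b=T, e=F.

Satisfiable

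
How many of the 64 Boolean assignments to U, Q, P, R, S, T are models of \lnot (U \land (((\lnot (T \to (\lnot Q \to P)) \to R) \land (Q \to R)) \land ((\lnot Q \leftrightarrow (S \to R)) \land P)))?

Initial set: {T \lnot (U \land (((\lnot (T \to (\lnot Q \to P)) \to R) \land (Q \to R)) \land ((\lnot Q \leftrightarrow (S \to R)) \land P)))}.
T \lnot (U \land (((\lnot (T \to (\lnot Q \to P)) \to R) \land (Q \to R)) \land ((\lnot Q \leftrightarrow (S \to R)) \land P))): β-rule — branch into F U  //  F (((\lnot (T \to (\lnot Q \to P)) \to R) \land (Q \to R)) \land ((\lnot Q \leftrightarrow (S \to R)) \land P)).
  branch 1 (add F U):
    ○ open, literals {U=false}.
  branch 2 (add F (((\lnot (T \to (\lnot Q \to P)) \to R) \land (Q \to R)) \land ((\lnot Q \leftrightarrow (S \to R)) \land P))):
    F (((\lnot (T \to (\lnot Q \to P)) \to R) \land (Q \to R)) \land ((\lnot Q \leftrightarrow (S \to R)) \land P)): β-rule — branch into F ((\lnot (T \to (\lnot Q \to P)) \to R) \land (Q \to R))  //  F ((\lnot Q \leftrightarrow (S \to R)) \land P).
      branch 2.1 (add F ((\lnot (T \to (\lnot Q \to P)) \to R) \land (Q \to R))):
        F ((\lnot (T \to (\lnot Q \to P)) \to R) \land (Q \to R)): β-rule — branch into F (\lnot (T \to (\lnot Q \to P)) \to R)  //  F (Q \to R).
          branch 2.1.1 (add F (\lnot (T \to (\lnot Q \to P)) \to R)):
            F (\lnot (T \to (\lnot Q \to P)) \to R): α-rule — add T \lnot (T \to (\lnot Q \to P)), F R.
            T \lnot (T \to (\lnot Q \to P)): α-rule — add T T, F (\lnot Q \to P).
            F (\lnot Q \to P): α-rule — add T \lnot Q, F P.
            ○ open, literals {P=false, Q=false, R=false, T=true}.
          branch 2.1.2 (add F (Q \to R)):
            F (Q \to R): α-rule — add T Q, F R.
            ○ open, literals {Q=true, R=false}.
      branch 2.2 (add F ((\lnot Q \leftrightarrow (S \to R)) \land P)):
        F ((\lnot Q \leftrightarrow (S \to R)) \land P): β-rule — branch into F (\lnot Q \leftrightarrow (S \to R))  //  F P.
          branch 2.2.1 (add F (\lnot Q \leftrightarrow (S \to R))):
            F (\lnot Q \leftrightarrow (S \to R)): β-rule — branch into T \lnot Q, F (S \to R)  //  F \lnot Q, T (S \to R).
              branch 2.2.1.1 (add T \lnot Q, F (S \to R)):
                F (S \to R): α-rule — add T S, F R.
                ○ open, literals {Q=false, R=false, S=true}.
              branch 2.2.1.2 (add F \lnot Q, T (S \to R)):
                T (S \to R): β-rule — branch into F S  //  T R.
                  branch 2.2.1.2.1 (add F S):
                    ○ open, literals {Q=true, S=false}.
                  branch 2.2.1.2.2 (add T R):
                    ○ open, literals {Q=true, R=true}.
          branch 2.2.2 (add F P):
            ○ open, literals {P=false}.
0 branches closed, 7 open.
Each open branch fixes some atoms; the unmentioned ones are free. Counting distinct full assignments: branch {U=false} (Q, P, R, S, T) contributes 32 new; branch {P=false, Q=false, R=false, T=true} (U, S) contributes 2 new; branch {Q=true, R=false} (U, P, S, T) contributes 8 new; branch {Q=false, R=false, S=true} (U, P, T) contributes 3 new; branch {Q=true, S=false} (U, P, R, T) contributes 4 new; branch {Q=true, R=true} (U, P, S, T) contributes 4 new; branch {P=false} (U, Q, R, S, T) contributes 5 new. Total: 58.

58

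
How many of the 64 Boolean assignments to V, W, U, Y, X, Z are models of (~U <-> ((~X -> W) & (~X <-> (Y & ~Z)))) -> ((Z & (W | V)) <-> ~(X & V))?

44

Initial set: {((~U <-> ((~X -> W) & (~X <-> (Y & ~Z)))) -> ((Z & (W | V)) <-> ~(X & V)))}.
((~U <-> ((~X -> W) & (~X <-> (Y & ~Z)))) -> ((Z & (W | V)) <-> ~(X & V))): β-rule — branch into ~(~U <-> ((~X -> W) & (~X <-> (Y & ~Z))))  //  ((Z & (W | V)) <-> ~(X & V)).
  branch 1 (add ~(~U <-> ((~X -> W) & (~X <-> (Y & ~Z))))):
    ~(~U <-> ((~X -> W) & (~X <-> (Y & ~Z)))): β-rule — branch into ~U, ~((~X -> W) & (~X <-> (Y & ~Z)))  //  ~~U, ((~X -> W) & (~X <-> (Y & ~Z))).
      branch 1.1 (add ~U, ~((~X -> W) & (~X <-> (Y & ~Z)))):
        ~((~X -> W) & (~X <-> (Y & ~Z))): β-rule — branch into ~(~X -> W)  //  ~(~X <-> (Y & ~Z)).
          branch 1.1.1 (add ~(~X -> W)):
            ~(~X -> W): α-rule — add ~X, ~W.
            ○ open, literals {U=F, W=F, X=F}.
          branch 1.1.2 (add ~(~X <-> (Y & ~Z))):
            ~(~X <-> (Y & ~Z)): β-rule — branch into ~X, ~(Y & ~Z)  //  ~~X, (Y & ~Z).
              branch 1.1.2.1 (add ~X, ~(Y & ~Z)):
                ~(Y & ~Z): β-rule — branch into ~Y  //  ~~Z.
                  branch 1.1.2.1.1 (add ~Y):
                    ○ open, literals {U=F, X=F, Y=F}.
                  branch 1.1.2.1.2 (add ~~Z):
                    ○ open, literals {U=F, X=F, Z=T}.
              branch 1.1.2.2 (add ~~X, (Y & ~Z)):
                (Y & ~Z): α-rule — add Y, ~Z.
                ○ open, literals {U=F, X=T, Y=T, Z=F}.
      branch 1.2 (add ~~U, ((~X -> W) & (~X <-> (Y & ~Z)))):
        ((~X -> W) & (~X <-> (Y & ~Z))): α-rule — add (~X -> W), (~X <-> (Y & ~Z)).
        (~X -> W): β-rule — branch into ~~X  //  W.
          branch 1.2.1 (add ~~X):
            (~X <-> (Y & ~Z)): β-rule — branch into ~X, (Y & ~Z)  //  ~~X, ~(Y & ~Z).
              branch 1.2.1.1 (add ~X, (Y & ~Z)):
                × closes — contains both X and ~X.
              branch 1.2.1.2 (add ~~X, ~(Y & ~Z)):
                ~(Y & ~Z): β-rule — branch into ~Y  //  ~~Z.
                  branch 1.2.1.2.1 (add ~Y):
                    ○ open, literals {U=T, X=T, Y=F}.
                  branch 1.2.1.2.2 (add ~~Z):
                    ○ open, literals {U=T, X=T, Z=T}.
          branch 1.2.2 (add W):
            (~X <-> (Y & ~Z)): β-rule — branch into ~X, (Y & ~Z)  //  ~~X, ~(Y & ~Z).
              branch 1.2.2.1 (add ~X, (Y & ~Z)):
                (Y & ~Z): α-rule — add Y, ~Z.
                ○ open, literals {U=T, W=T, X=F, Y=T, Z=F}.
              branch 1.2.2.2 (add ~~X, ~(Y & ~Z)):
                ~(Y & ~Z): β-rule — branch into ~Y  //  ~~Z.
                  branch 1.2.2.2.1 (add ~Y):
                    ○ open, literals {U=T, W=T, X=T, Y=F}.
                  branch 1.2.2.2.2 (add ~~Z):
                    ○ open, literals {U=T, W=T, X=T, Z=T}.
  branch 2 (add ((Z & (W | V)) <-> ~(X & V))):
    ((Z & (W | V)) <-> ~(X & V)): β-rule — branch into (Z & (W | V)), ~(X & V)  //  ~(Z & (W | V)), ~~(X & V).
      branch 2.1 (add (Z & (W | V)), ~(X & V)):
        (Z & (W | V)): α-rule — add Z, (W | V).
        ~(X & V): β-rule — branch into ~X  //  ~V.
          branch 2.1.1 (add ~X):
            (W | V): β-rule — branch into W  //  V.
              branch 2.1.1.1 (add W):
                ○ open, literals {W=T, X=F, Z=T}.
              branch 2.1.1.2 (add V):
                ○ open, literals {V=T, X=F, Z=T}.
          branch 2.1.2 (add ~V):
            (W | V): β-rule — branch into W  //  V.
              branch 2.1.2.1 (add W):
                ○ open, literals {V=F, W=T, Z=T}.
              branch 2.1.2.2 (add V):
                × closes — contains both V and ~V.
      branch 2.2 (add ~(Z & (W | V)), ~~(X & V)):
        ~~(X & V): α-rule — add X, V.
        ~(Z & (W | V)): β-rule — branch into ~Z  //  ~(W | V).
          branch 2.2.1 (add ~Z):
            ○ open, literals {V=T, X=T, Z=F}.
          branch 2.2.2 (add ~(W | V)):
            ~(W | V): α-rule — add ~W, ~V.
            × closes — contains both V and ~V.
3 branches closed, 13 open.
Each open branch fixes some atoms; the unmentioned ones are free. Counting distinct full assignments: branch {U=F, W=F, X=F} (V, Y, Z) contributes 8 new; branch {U=F, X=F, Y=F} (V, W, Z) contributes 4 new; branch {U=F, X=F, Z=T} (V, W, Y) contributes 2 new; branch {U=F, X=T, Y=T, Z=F} (V, W) contributes 4 new; branch {U=T, X=T, Y=F} (V, W, Z) contributes 8 new; branch {U=T, X=T, Z=T} (V, W, Y) contributes 4 new; branch {U=T, W=T, X=F, Y=T, Z=F} (V) contributes 2 new; branch {U=T, W=T, X=T, Y=F} (V, Z) contributes 0 new; branch {U=T, W=T, X=T, Z=T} (V, Y) contributes 0 new; branch {W=T, X=F, Z=T} (V, U, Y) contributes 4 new; branch {V=T, X=F, Z=T} (W, U, Y) contributes 2 new; branch {V=F, W=T, Z=T} (U, Y, X) contributes 2 new; branch {V=T, X=T, Z=F} (W, U, Y) contributes 4 new. Total: 44.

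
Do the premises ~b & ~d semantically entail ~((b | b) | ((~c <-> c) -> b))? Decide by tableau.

No

Initial set: {T (~b & ~d); F ~((b | b) | ((~c <-> c) -> b))}.
T (~b & ~d): α-rule — add T ~b, T ~d.
F ~((b | b) | ((~c <-> c) -> b)): β-rule — branch into T (b | b)  //  T ((~c <-> c) -> b).
  branch 1 (add T (b | b)):
    T (b | b): β-rule — branch into T b  //  T b.
      branch 1.1 (add T b):
        × closes — contains both b and ~b.
      branch 1.2 (add T b):
        × closes — contains both b and ~b.
  branch 2 (add T ((~c <-> c) -> b)):
    T ((~c <-> c) -> b): β-rule — branch into F (~c <-> c)  //  T b.
      branch 2.1 (add F (~c <-> c)):
        F (~c <-> c): β-rule — branch into T ~c, F c  //  F ~c, T c.
          branch 2.1.1 (add T ~c, F c):
            ○ open, literals {b=false, c=false, d=false}.
          branch 2.1.2 (add F ~c, T c):
            ○ open, literals {b=false, c=true, d=false}.
      branch 2.2 (add T b):
        × closes — contains both b and ~b.
3 branches closed, 2 open.
An open branch gives a countermodel: b=false, c=false, d=false (unmentioned atoms arbitrary); the premises hold there but the conclusion fails.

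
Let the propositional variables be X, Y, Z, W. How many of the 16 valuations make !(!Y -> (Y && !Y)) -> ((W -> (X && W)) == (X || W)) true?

12

Initial set: {(!(!Y -> (Y && !Y)) -> ((W -> (X && W)) == (X || W)))}.
(!(!Y -> (Y && !Y)) -> ((W -> (X && W)) == (X || W))): β-rule — branch into !!(!Y -> (Y && !Y))  //  ((W -> (X && W)) == (X || W)).
  branch 1 (add !!(!Y -> (Y && !Y))):
    !!(!Y -> (Y && !Y)): β-rule — branch into !!Y  //  (Y && !Y).
      branch 1.1 (add !!Y):
        ○ open, literals {Y=true}.
      branch 1.2 (add (Y && !Y)):
        (Y && !Y): α-rule — add Y, !Y.
        × closes — contains both Y and !Y.
  branch 2 (add ((W -> (X && W)) == (X || W))):
    ((W -> (X && W)) == (X || W)): β-rule — branch into (W -> (X && W)), (X || W)  //  !(W -> (X && W)), !(X || W).
      branch 2.1 (add (W -> (X && W)), (X || W)):
        (W -> (X && W)): β-rule — branch into !W  //  (X && W).
          branch 2.1.1 (add !W):
            (X || W): β-rule — branch into X  //  W.
              branch 2.1.1.1 (add X):
                ○ open, literals {W=false, X=true}.
              branch 2.1.1.2 (add W):
                × closes — contains both W and !W.
          branch 2.1.2 (add (X && W)):
            (X && W): α-rule — add X, W.
            (X || W): β-rule — branch into X  //  W.
              branch 2.1.2.1 (add X):
                ○ open, literals {W=true, X=true}.
              branch 2.1.2.2 (add W):
                ○ open, literals {W=true, X=true}.
      branch 2.2 (add !(W -> (X && W)), !(X || W)):
        !(W -> (X && W)): α-rule — add W, !(X && W).
        !(X || W): α-rule — add !X, !W.
        × closes — contains both W and !W.
3 branches closed, 4 open.
Each open branch fixes some atoms; the unmentioned ones are free. Counting distinct full assignments: branch {Y=true} (X, Z, W) contributes 8 new; branch {W=false, X=true} (Y, Z) contributes 2 new; branch {W=true, X=true} (Y, Z) contributes 2 new; branch {W=true, X=true} (Y, Z) contributes 0 new. Total: 12.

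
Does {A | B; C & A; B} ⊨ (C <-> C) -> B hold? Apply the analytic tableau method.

Yes

Initial set: {(A | B); (C & A); B; ~((C <-> C) -> B)}.
(C & A): α-rule — add C, A.
~((C <-> C) -> B): α-rule — add (C <-> C), ~B.
× closes — contains both B and ~B.
All 1 branch closes.
Every branch closed, so the premises entail the conclusion.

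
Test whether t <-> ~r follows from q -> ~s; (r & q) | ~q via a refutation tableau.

Initial set: {(q -> ~s); ((r & q) | ~q); ~(t <-> ~r)}.
(q -> ~s): β-rule — branch into ~q  //  ~s.
  branch 1 (add ~q):
    ((r & q) | ~q): β-rule — branch into (r & q)  //  ~q.
      branch 1.1 (add (r & q)):
        (r & q): α-rule — add r, q.
        × closes — contains both q and ~q.
      branch 1.2 (add ~q):
        ~(t <-> ~r): β-rule — branch into t, ~~r  //  ~t, ~r.
          branch 1.2.1 (add t, ~~r):
            ○ open, literals {q=false, r=true, t=true}.
          branch 1.2.2 (add ~t, ~r):
            ○ open, literals {q=false, r=false, t=false}.
  branch 2 (add ~s):
    ((r & q) | ~q): β-rule — branch into (r & q)  //  ~q.
      branch 2.1 (add (r & q)):
        (r & q): α-rule — add r, q.
        ~(t <-> ~r): β-rule — branch into t, ~~r  //  ~t, ~r.
          branch 2.1.1 (add t, ~~r):
            ○ open, literals {q=true, r=true, s=false, t=true}.
          branch 2.1.2 (add ~t, ~r):
            × closes — contains both r and ~r.
      branch 2.2 (add ~q):
        ~(t <-> ~r): β-rule — branch into t, ~~r  //  ~t, ~r.
          branch 2.2.1 (add t, ~~r):
            ○ open, literals {q=false, r=true, s=false, t=true}.
          branch 2.2.2 (add ~t, ~r):
            ○ open, literals {q=false, r=false, s=false, t=false}.
2 branches closed, 5 open.
An open branch gives a countermodel: q=false, r=true, t=true (unmentioned atoms arbitrary); the premises hold there but the conclusion fails.

No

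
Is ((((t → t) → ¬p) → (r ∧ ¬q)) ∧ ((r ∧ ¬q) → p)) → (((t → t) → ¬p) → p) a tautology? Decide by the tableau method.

Valid

Assume the negation and expand:
Initial set: {¬(((((t → t) → ¬p) → (r ∧ ¬q)) ∧ ((r ∧ ¬q) → p)) → (((t → t) → ¬p) → p))}.
¬(((((t → t) → ¬p) → (r ∧ ¬q)) ∧ ((r ∧ ¬q) → p)) → (((t → t) → ¬p) → p)): α-rule — add ((((t → t) → ¬p) → (r ∧ ¬q)) ∧ ((r ∧ ¬q) → p)), ¬(((t → t) → ¬p) → p).
((((t → t) → ¬p) → (r ∧ ¬q)) ∧ ((r ∧ ¬q) → p)): α-rule — add (((t → t) → ¬p) → (r ∧ ¬q)), ((r ∧ ¬q) → p).
¬(((t → t) → ¬p) → p): α-rule — add ((t → t) → ¬p), ¬p.
(((t → t) → ¬p) → (r ∧ ¬q)): β-rule — branch into ¬((t → t) → ¬p)  //  (r ∧ ¬q).
  branch 1 (add ¬((t → t) → ¬p)):
    ¬((t → t) → ¬p): α-rule — add (t → t), ¬¬p.
    × closes — contains both p and ¬p.
  branch 2 (add (r ∧ ¬q)):
    (r ∧ ¬q): α-rule — add r, ¬q.
    ((r ∧ ¬q) → p): β-rule — branch into ¬(r ∧ ¬q)  //  p.
      branch 2.1 (add ¬(r ∧ ¬q)):
        ((t → t) → ¬p): β-rule — branch into ¬(t → t)  //  ¬p.
          branch 2.1.1 (add ¬(t → t)):
            ¬(t → t): α-rule — add t, ¬t.
            × closes — contains both t and ¬t.
          branch 2.1.2 (add ¬p):
            ¬(r ∧ ¬q): β-rule — branch into ¬r  //  ¬¬q.
              branch 2.1.2.1 (add ¬r):
                × closes — contains both r and ¬r.
              branch 2.1.2.2 (add ¬¬q):
                × closes — contains both q and ¬q.
      branch 2.2 (add p):
        × closes — contains both p and ¬p.
All 5 branches close.
Every branch closed, so the negation is unsatisfiable and the formula is valid.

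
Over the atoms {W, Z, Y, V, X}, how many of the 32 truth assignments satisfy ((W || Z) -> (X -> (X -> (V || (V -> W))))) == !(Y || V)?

Initial set: {(((W || Z) -> (X -> (X -> (V || (V -> W))))) == !(Y || V))}.
(((W || Z) -> (X -> (X -> (V || (V -> W))))) == !(Y || V)): β-rule — branch into ((W || Z) -> (X -> (X -> (V || (V -> W))))), !(Y || V)  //  !((W || Z) -> (X -> (X -> (V || (V -> W))))), !!(Y || V).
  branch 1 (add ((W || Z) -> (X -> (X -> (V || (V -> W))))), !(Y || V)):
    !(Y || V): α-rule — add !Y, !V.
    ((W || Z) -> (X -> (X -> (V || (V -> W))))): β-rule — branch into !(W || Z)  //  (X -> (X -> (V || (V -> W)))).
      branch 1.1 (add !(W || Z)):
        !(W || Z): α-rule — add !W, !Z.
        ○ open, literals {V=0, W=0, Y=0, Z=0}.
      branch 1.2 (add (X -> (X -> (V || (V -> W))))):
        (X -> (X -> (V || (V -> W)))): β-rule — branch into !X  //  (X -> (V || (V -> W))).
          branch 1.2.1 (add !X):
            ○ open, literals {V=0, X=0, Y=0}.
          branch 1.2.2 (add (X -> (V || (V -> W)))):
            (X -> (V || (V -> W))): β-rule — branch into !X  //  (V || (V -> W)).
              branch 1.2.2.1 (add !X):
                ○ open, literals {V=0, X=0, Y=0}.
              branch 1.2.2.2 (add (V || (V -> W))):
                (V || (V -> W)): β-rule — branch into V  //  (V -> W).
                  branch 1.2.2.2.1 (add V):
                    × closes — contains both V and !V.
                  branch 1.2.2.2.2 (add (V -> W)):
                    (V -> W): β-rule — branch into !V  //  W.
                      branch 1.2.2.2.2.1 (add !V):
                        ○ open, literals {V=0, Y=0}.
                      branch 1.2.2.2.2.2 (add W):
                        ○ open, literals {V=0, W=1, Y=0}.
  branch 2 (add !((W || Z) -> (X -> (X -> (V || (V -> W))))), !!(Y || V)):
    !((W || Z) -> (X -> (X -> (V || (V -> W))))): α-rule — add (W || Z), !(X -> (X -> (V || (V -> W)))).
    !(X -> (X -> (V || (V -> W)))): α-rule — add X, !(X -> (V || (V -> W))).
    !(X -> (V || (V -> W))): α-rule — add X, !(V || (V -> W)).
    !(V || (V -> W)): α-rule — add !V, !(V -> W).
    !(V -> W): α-rule — add V, !W.
    × closes — contains both V and !V.
2 branches closed, 5 open.
Each open branch fixes some atoms; the unmentioned ones are free. Counting distinct full assignments: branch {V=0, W=0, Y=0, Z=0} (X) contributes 2 new; branch {V=0, X=0, Y=0} (W, Z) contributes 3 new; branch {V=0, X=0, Y=0} (W, Z) contributes 0 new; branch {V=0, Y=0} (W, Z, X) contributes 3 new; branch {V=0, W=1, Y=0} (Z, X) contributes 0 new. Total: 8.

8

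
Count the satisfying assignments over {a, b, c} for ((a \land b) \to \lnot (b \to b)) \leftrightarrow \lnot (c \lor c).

Initial set: {(((a \land b) \to \lnot (b \to b)) \leftrightarrow \lnot (c \lor c))}.
(((a \land b) \to \lnot (b \to b)) \leftrightarrow \lnot (c \lor c)): β-rule — branch into ((a \land b) \to \lnot (b \to b)), \lnot (c \lor c)  //  \lnot ((a \land b) \to \lnot (b \to b)), \lnot \lnot (c \lor c).
  branch 1 (add ((a \land b) \to \lnot (b \to b)), \lnot (c \lor c)):
    \lnot (c \lor c): α-rule — add \lnot c, \lnot c.
    ((a \land b) \to \lnot (b \to b)): β-rule — branch into \lnot (a \land b)  //  \lnot (b \to b).
      branch 1.1 (add \lnot (a \land b)):
        \lnot (a \land b): β-rule — branch into \lnot a  //  \lnot b.
          branch 1.1.1 (add \lnot a):
            ○ open, literals {a=0, c=0}.
          branch 1.1.2 (add \lnot b):
            ○ open, literals {b=0, c=0}.
      branch 1.2 (add \lnot (b \to b)):
        \lnot (b \to b): α-rule — add b, \lnot b.
        × closes — contains both b and \lnot b.
  branch 2 (add \lnot ((a \land b) \to \lnot (b \to b)), \lnot \lnot (c \lor c)):
    \lnot ((a \land b) \to \lnot (b \to b)): α-rule — add (a \land b), \lnot \lnot (b \to b).
    (a \land b): α-rule — add a, b.
    \lnot \lnot (c \lor c): β-rule — branch into c  //  c.
      branch 2.1 (add c):
        \lnot \lnot (b \to b): β-rule — branch into \lnot b  //  b.
          branch 2.1.1 (add \lnot b):
            × closes — contains both b and \lnot b.
          branch 2.1.2 (add b):
            ○ open, literals {a=1, b=1, c=1}.
      branch 2.2 (add c):
        \lnot \lnot (b \to b): β-rule — branch into \lnot b  //  b.
          branch 2.2.1 (add \lnot b):
            × closes — contains both b and \lnot b.
          branch 2.2.2 (add b):
            ○ open, literals {a=1, b=1, c=1}.
3 branches closed, 4 open.
Each open branch fixes some atoms; the unmentioned ones are free. Counting distinct full assignments: branch {a=0, c=0} (b) contributes 2 new; branch {b=0, c=0} (a) contributes 1 new; branch {a=1, b=1, c=1} (none free) contributes 1 new; branch {a=1, b=1, c=1} (none free) contributes 0 new. Total: 4.

4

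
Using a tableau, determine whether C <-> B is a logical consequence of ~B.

Initial set: {~B; ~(C <-> B)}.
~(C <-> B): β-rule — branch into C, ~B  //  ~C, B.
  branch 1 (add C, ~B):
    ○ open, literals {B=0, C=1}.
  branch 2 (add ~C, B):
    × closes — contains both B and ~B.
1 branch closed, 1 open.
An open branch gives a countermodel: B=0, C=1 (unmentioned atoms arbitrary); the premises hold there but the conclusion fails.

No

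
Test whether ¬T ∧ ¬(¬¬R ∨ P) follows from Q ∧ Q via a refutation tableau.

Initial set: {(Q ∧ Q); ¬(¬T ∧ ¬(¬¬R ∨ P))}.
(Q ∧ Q): α-rule — add Q, Q.
¬(¬T ∧ ¬(¬¬R ∨ P)): β-rule — branch into ¬¬T  //  ¬¬(¬¬R ∨ P).
  branch 1 (add ¬¬T):
    ○ open, literals {Q=1, T=1}.
  branch 2 (add ¬¬(¬¬R ∨ P)):
    ¬¬(¬¬R ∨ P): β-rule — branch into ¬¬R  //  P.
      branch 2.1 (add ¬¬R):
        ¬¬R: drop double negation, giving R.
        ○ open, literals {Q=1, R=1}.
      branch 2.2 (add P):
        ○ open, literals {P=1, Q=1}.
0 branches closed, 3 open.
An open branch gives a countermodel: Q=1, T=1 (unmentioned atoms arbitrary); the premises hold there but the conclusion fails.

No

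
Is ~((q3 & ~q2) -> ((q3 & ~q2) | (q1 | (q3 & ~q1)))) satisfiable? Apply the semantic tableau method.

Unsatisfiable

Initial set: {~((q3 & ~q2) -> ((q3 & ~q2) | (q1 | (q3 & ~q1))))}.
~((q3 & ~q2) -> ((q3 & ~q2) | (q1 | (q3 & ~q1)))): α-rule — add (q3 & ~q2), ~((q3 & ~q2) | (q1 | (q3 & ~q1))).
(q3 & ~q2): α-rule — add q3, ~q2.
~((q3 & ~q2) | (q1 | (q3 & ~q1))): α-rule — add ~(q3 & ~q2), ~(q1 | (q3 & ~q1)).
~(q1 | (q3 & ~q1)): α-rule — add ~q1, ~(q3 & ~q1).
~(q3 & ~q2): β-rule — branch into ~q3  //  ~~q2.
  branch 1 (add ~q3):
    × closes — contains both q3 and ~q3.
  branch 2 (add ~~q2):
    × closes — contains both q2 and ~q2.
All 2 branches close.
Every branch closed; the formula is unsatisfiable.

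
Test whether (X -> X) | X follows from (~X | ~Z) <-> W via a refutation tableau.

Initial set: {((~X | ~Z) <-> W); ~((X -> X) | X)}.
~((X -> X) | X): α-rule — add ~(X -> X), ~X.
~(X -> X): α-rule — add X, ~X.
× closes — contains both X and ~X.
All 1 branch closes.
Every branch closed, so the premises entail the conclusion.

Yes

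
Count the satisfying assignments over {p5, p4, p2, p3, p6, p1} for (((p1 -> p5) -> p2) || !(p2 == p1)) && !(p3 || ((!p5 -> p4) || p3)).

6

Initial set: {((((p1 -> p5) -> p2) || !(p2 == p1)) && !(p3 || ((!p5 -> p4) || p3)))}.
((((p1 -> p5) -> p2) || !(p2 == p1)) && !(p3 || ((!p5 -> p4) || p3))): α-rule — add (((p1 -> p5) -> p2) || !(p2 == p1)), !(p3 || ((!p5 -> p4) || p3)).
!(p3 || ((!p5 -> p4) || p3)): α-rule — add !p3, !((!p5 -> p4) || p3).
!((!p5 -> p4) || p3): α-rule — add !(!p5 -> p4), !p3.
!(!p5 -> p4): α-rule — add !p5, !p4.
(((p1 -> p5) -> p2) || !(p2 == p1)): β-rule — branch into ((p1 -> p5) -> p2)  //  !(p2 == p1).
  branch 1 (add ((p1 -> p5) -> p2)):
    ((p1 -> p5) -> p2): β-rule — branch into !(p1 -> p5)  //  p2.
      branch 1.1 (add !(p1 -> p5)):
        !(p1 -> p5): α-rule — add p1, !p5.
        ○ open, literals {p1=1, p3=0, p4=0, p5=0}.
      branch 1.2 (add p2):
        ○ open, literals {p2=1, p3=0, p4=0, p5=0}.
  branch 2 (add !(p2 == p1)):
    !(p2 == p1): β-rule — branch into p2, !p1  //  !p2, p1.
      branch 2.1 (add p2, !p1):
        ○ open, literals {p1=0, p2=1, p3=0, p4=0, p5=0}.
      branch 2.2 (add !p2, p1):
        ○ open, literals {p1=1, p2=0, p3=0, p4=0, p5=0}.
0 branches closed, 4 open.
Each open branch fixes some atoms; the unmentioned ones are free. Counting distinct full assignments: branch {p1=1, p3=0, p4=0, p5=0} (p2, p6) contributes 4 new; branch {p2=1, p3=0, p4=0, p5=0} (p6, p1) contributes 2 new; branch {p1=0, p2=1, p3=0, p4=0, p5=0} (p6) contributes 0 new; branch {p1=1, p2=0, p3=0, p4=0, p5=0} (p6) contributes 0 new. Total: 6.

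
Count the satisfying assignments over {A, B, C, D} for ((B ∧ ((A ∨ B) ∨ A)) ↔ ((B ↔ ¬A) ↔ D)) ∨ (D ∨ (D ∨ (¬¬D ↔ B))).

Initial set: {(((B ∧ ((A ∨ B) ∨ A)) ↔ ((B ↔ ¬A) ↔ D)) ∨ (D ∨ (D ∨ (¬¬D ↔ B))))}.
(((B ∧ ((A ∨ B) ∨ A)) ↔ ((B ↔ ¬A) ↔ D)) ∨ (D ∨ (D ∨ (¬¬D ↔ B)))): β-rule — branch into ((B ∧ ((A ∨ B) ∨ A)) ↔ ((B ↔ ¬A) ↔ D))  //  (D ∨ (D ∨ (¬¬D ↔ B))).
  branch 1 (add ((B ∧ ((A ∨ B) ∨ A)) ↔ ((B ↔ ¬A) ↔ D))):
    ((B ∧ ((A ∨ B) ∨ A)) ↔ ((B ↔ ¬A) ↔ D)): β-rule — branch into (B ∧ ((A ∨ B) ∨ A)), ((B ↔ ¬A) ↔ D)  //  ¬(B ∧ ((A ∨ B) ∨ A)), ¬((B ↔ ¬A) ↔ D).
      branch 1.1 (add (B ∧ ((A ∨ B) ∨ A)), ((B ↔ ¬A) ↔ D)):
        (B ∧ ((A ∨ B) ∨ A)): α-rule — add B, ((A ∨ B) ∨ A).
        ((B ↔ ¬A) ↔ D): β-rule — branch into (B ↔ ¬A), D  //  ¬(B ↔ ¬A), ¬D.
          branch 1.1.1 (add (B ↔ ¬A), D):
            ((A ∨ B) ∨ A): β-rule — branch into (A ∨ B)  //  A.
              branch 1.1.1.1 (add (A ∨ B)):
                (B ↔ ¬A): β-rule — branch into B, ¬A  //  ¬B, ¬¬A.
                  branch 1.1.1.1.1 (add B, ¬A):
                    (A ∨ B): β-rule — branch into A  //  B.
                      branch 1.1.1.1.1.1 (add A):
                        × closes — contains both A and ¬A.
                      branch 1.1.1.1.1.2 (add B):
                        ○ open, literals {A=false, B=true, D=true}.
                  branch 1.1.1.1.2 (add ¬B, ¬¬A):
                    × closes — contains both B and ¬B.
              branch 1.1.1.2 (add A):
                (B ↔ ¬A): β-rule — branch into B, ¬A  //  ¬B, ¬¬A.
                  branch 1.1.1.2.1 (add B, ¬A):
                    × closes — contains both A and ¬A.
                  branch 1.1.1.2.2 (add ¬B, ¬¬A):
                    × closes — contains both B and ¬B.
          branch 1.1.2 (add ¬(B ↔ ¬A), ¬D):
            ((A ∨ B) ∨ A): β-rule — branch into (A ∨ B)  //  A.
              branch 1.1.2.1 (add (A ∨ B)):
                ¬(B ↔ ¬A): β-rule — branch into B, ¬¬A  //  ¬B, ¬A.
                  branch 1.1.2.1.1 (add B, ¬¬A):
                    (A ∨ B): β-rule — branch into A  //  B.
                      branch 1.1.2.1.1.1 (add A):
                        ○ open, literals {A=true, B=true, D=false}.
                      branch 1.1.2.1.1.2 (add B):
                        ○ open, literals {A=true, B=true, D=false}.
                  branch 1.1.2.1.2 (add ¬B, ¬A):
                    × closes — contains both B and ¬B.
              branch 1.1.2.2 (add A):
                ¬(B ↔ ¬A): β-rule — branch into B, ¬¬A  //  ¬B, ¬A.
                  branch 1.1.2.2.1 (add B, ¬¬A):
                    ○ open, literals {A=true, B=true, D=false}.
                  branch 1.1.2.2.2 (add ¬B, ¬A):
                    × closes — contains both B and ¬B.
      branch 1.2 (add ¬(B ∧ ((A ∨ B) ∨ A)), ¬((B ↔ ¬A) ↔ D)):
        ¬(B ∧ ((A ∨ B) ∨ A)): β-rule — branch into ¬B  //  ¬((A ∨ B) ∨ A).
          branch 1.2.1 (add ¬B):
            ¬((B ↔ ¬A) ↔ D): β-rule — branch into (B ↔ ¬A), ¬D  //  ¬(B ↔ ¬A), D.
              branch 1.2.1.1 (add (B ↔ ¬A), ¬D):
                (B ↔ ¬A): β-rule — branch into B, ¬A  //  ¬B, ¬¬A.
                  branch 1.2.1.1.1 (add B, ¬A):
                    × closes — contains both B and ¬B.
                  branch 1.2.1.1.2 (add ¬B, ¬¬A):
                    ○ open, literals {A=true, B=false, D=false}.
              branch 1.2.1.2 (add ¬(B ↔ ¬A), D):
                ¬(B ↔ ¬A): β-rule — branch into B, ¬¬A  //  ¬B, ¬A.
                  branch 1.2.1.2.1 (add B, ¬¬A):
                    × closes — contains both B and ¬B.
                  branch 1.2.1.2.2 (add ¬B, ¬A):
                    ○ open, literals {A=false, B=false, D=true}.
          branch 1.2.2 (add ¬((A ∨ B) ∨ A)):
            ¬((A ∨ B) ∨ A): α-rule — add ¬(A ∨ B), ¬A.
            ¬(A ∨ B): α-rule — add ¬A, ¬B.
            ¬((B ↔ ¬A) ↔ D): β-rule — branch into (B ↔ ¬A), ¬D  //  ¬(B ↔ ¬A), D.
              branch 1.2.2.1 (add (B ↔ ¬A), ¬D):
                (B ↔ ¬A): β-rule — branch into B, ¬A  //  ¬B, ¬¬A.
                  branch 1.2.2.1.1 (add B, ¬A):
                    × closes — contains both B and ¬B.
                  branch 1.2.2.1.2 (add ¬B, ¬¬A):
                    × closes — contains both A and ¬A.
              branch 1.2.2.2 (add ¬(B ↔ ¬A), D):
                ¬(B ↔ ¬A): β-rule — branch into B, ¬¬A  //  ¬B, ¬A.
                  branch 1.2.2.2.1 (add B, ¬¬A):
                    × closes — contains both B and ¬B.
                  branch 1.2.2.2.2 (add ¬B, ¬A):
                    ○ open, literals {A=false, B=false, D=true}.
  branch 2 (add (D ∨ (D ∨ (¬¬D ↔ B)))):
    (D ∨ (D ∨ (¬¬D ↔ B))): β-rule — branch into D  //  (D ∨ (¬¬D ↔ B)).
      branch 2.1 (add D):
        ○ open, literals {D=true}.
      branch 2.2 (add (D ∨ (¬¬D ↔ B))):
        (D ∨ (¬¬D ↔ B)): β-rule — branch into D  //  (¬¬D ↔ B).
          branch 2.2.1 (add D):
            ○ open, literals {D=true}.
          branch 2.2.2 (add (¬¬D ↔ B)):
            (¬¬D ↔ B): β-rule — branch into ¬¬D, B  //  ¬¬¬D, ¬B.
              branch 2.2.2.1 (add ¬¬D, B):
                ¬¬D: drop double negation, giving D.
                ○ open, literals {B=true, D=true}.
              branch 2.2.2.2 (add ¬¬¬D, ¬B):
                ¬¬¬D: drop double negation, giving ¬D.
                ○ open, literals {B=false, D=false}.
11 branches closed, 11 open.
Each open branch fixes some atoms; the unmentioned ones are free. Counting distinct full assignments: branch {A=false, B=true, D=true} (C) contributes 2 new; branch {A=true, B=true, D=false} (C) contributes 2 new; branch {A=true, B=true, D=false} (C) contributes 0 new; branch {A=true, B=true, D=false} (C) contributes 0 new; branch {A=true, B=false, D=false} (C) contributes 2 new; branch {A=false, B=false, D=true} (C) contributes 2 new; branch {A=false, B=false, D=true} (C) contributes 0 new; branch {D=true} (A, B, C) contributes 4 new; branch {D=true} (A, B, C) contributes 0 new; branch {B=true, D=true} (A, C) contributes 0 new; branch {B=false, D=false} (A, C) contributes 2 new. Total: 14.

14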